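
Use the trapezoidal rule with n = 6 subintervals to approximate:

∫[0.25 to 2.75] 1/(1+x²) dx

f(x) = 1/(1+x²)
a = 0.25, b = 2.75, n = 6
h = (b - a)/n = 0.416667

Trapezoidal rule: (h/2)[f(x₀) + 2f(x₁) + 2f(x₂) + ... + f(xₙ)]

x_0 = 0.2500, f(x_0) = 0.941176, coefficient = 1
x_1 = 0.6667, f(x_1) = 0.692308, coefficient = 2
x_2 = 1.0833, f(x_2) = 0.460064, coefficient = 2
x_3 = 1.5000, f(x_3) = 0.307692, coefficient = 2
x_4 = 1.9167, f(x_4) = 0.213967, coefficient = 2
x_5 = 2.3333, f(x_5) = 0.155172, coefficient = 2
x_6 = 2.7500, f(x_6) = 0.116788, coefficient = 1

I ≈ (0.416667/2) × 4.716372 = 0.982578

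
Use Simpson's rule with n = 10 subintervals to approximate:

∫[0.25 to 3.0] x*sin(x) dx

f(x) = x*sin(x)
a = 0.25, b = 3.0, n = 10
h = (b - a)/n = 0.275000

Simpson's rule: (h/3)[f(x₀) + 4f(x₁) + 2f(x₂) + ... + f(xₙ)]

x_0 = 0.2500, f(x_0) = 0.061851, coefficient = 1
x_1 = 0.5250, f(x_1) = 0.263137, coefficient = 4
x_2 = 0.8000, f(x_2) = 0.573885, coefficient = 2
x_3 = 1.0750, f(x_3) = 0.945559, coefficient = 4
x_4 = 1.3500, f(x_4) = 1.317227, coefficient = 2
x_5 = 1.6250, f(x_5) = 1.622613, coefficient = 4
x_6 = 1.9000, f(x_6) = 1.797970, coefficient = 2
x_7 = 2.1750, f(x_7) = 1.789927, coefficient = 4
x_8 = 2.4500, f(x_8) = 1.562524, coefficient = 2
x_9 = 2.7250, f(x_9) = 1.102663, coefficient = 4
x_10 = 3.0000, f(x_10) = 0.423360, coefficient = 1

I ≈ (0.275000/3) × 33.884017 = 3.106035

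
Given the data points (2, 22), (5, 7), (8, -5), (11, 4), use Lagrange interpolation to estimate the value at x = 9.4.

Lagrange interpolation formula:
P(x) = Σ yᵢ × Lᵢ(x)
where Lᵢ(x) = Π_{j≠i} (x - xⱼ)/(xᵢ - xⱼ)

L_0(9.4) = (9.4 - 5)/(2 - 5) × (9.4 - 8)/(2 - 8) × (9.4 - 11)/(2 - 11) = 0.060840
L_1(9.4) = (9.4 - 2)/(5 - 2) × (9.4 - 8)/(5 - 8) × (9.4 - 11)/(5 - 11) = -0.306963
L_2(9.4) = (9.4 - 2)/(8 - 2) × (9.4 - 5)/(8 - 5) × (9.4 - 11)/(8 - 11) = 0.964741
L_3(9.4) = (9.4 - 2)/(11 - 2) × (9.4 - 5)/(11 - 5) × (9.4 - 8)/(11 - 8) = 0.281383

P(9.4) = 22×L_0(9.4) + 7×L_1(9.4) + (-5)×L_2(9.4) + 4×L_3(9.4)
P(9.4) = -4.508444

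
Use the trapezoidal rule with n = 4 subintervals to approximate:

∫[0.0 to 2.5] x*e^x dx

f(x) = x*e^x
a = 0.0, b = 2.5, n = 4
h = (b - a)/n = 0.625000

Trapezoidal rule: (h/2)[f(x₀) + 2f(x₁) + 2f(x₂) + ... + f(xₙ)]

x_0 = 0.0000, f(x_0) = 0.000000, coefficient = 1
x_1 = 0.6250, f(x_1) = 1.167654, coefficient = 2
x_2 = 1.2500, f(x_2) = 4.362929, coefficient = 2
x_3 = 1.8750, f(x_3) = 12.226536, coefficient = 2
x_4 = 2.5000, f(x_4) = 30.456235, coefficient = 1

I ≈ (0.625000/2) × 65.970471 = 20.615772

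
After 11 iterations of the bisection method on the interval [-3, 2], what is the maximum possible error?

Bisection error bound: |error| ≤ (b-a)/2^n
|error| ≤ (2 - (-3))/2^11 = 5/2^11
|error| ≤ 0.0024414062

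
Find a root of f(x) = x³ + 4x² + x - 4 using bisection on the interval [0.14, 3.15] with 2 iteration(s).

f(x) = x³ + 4x² + x - 4
Initial interval: [0.14, 3.15]

Iteration 1:
  c_1 = (0.140000 + 3.150000)/2 = 1.645000
  f(c_1) = f(1.645000) = 12.920511
  f(a) × f(c) < 0, new interval: [0.140000, 1.645000]
Iteration 2:
  c_2 = (0.140000 + 1.645000)/2 = 0.892500
  f(c_2) = f(0.892500) = 0.789651
  f(a) × f(c) < 0, new interval: [0.140000, 0.892500]

After 2 iteration(s), the approximation is c_2 = 0.892500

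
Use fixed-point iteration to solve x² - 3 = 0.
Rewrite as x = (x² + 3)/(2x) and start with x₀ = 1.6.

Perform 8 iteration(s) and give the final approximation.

Equation: x² - 3 = 0
Fixed-point form: x = (x² + 3)/(2x)
x₀ = 1.6

x_1 = g(1.600000) = 1.737500
x_2 = g(1.737500) = 1.732059
x_3 = g(1.732059) = 1.732051
x_4 = g(1.732051) = 1.732051
x_5 = g(1.732051) = 1.732051
x_6 = g(1.732051) = 1.732051
x_7 = g(1.732051) = 1.732051
x_8 = g(1.732051) = 1.732051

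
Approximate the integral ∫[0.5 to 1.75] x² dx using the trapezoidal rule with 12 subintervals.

f(x) = x²
a = 0.5, b = 1.75, n = 12
h = (b - a)/n = 0.104167

Trapezoidal rule: (h/2)[f(x₀) + 2f(x₁) + 2f(x₂) + ... + f(xₙ)]

x_0 = 0.5000, f(x_0) = 0.250000, coefficient = 1
x_1 = 0.6042, f(x_1) = 0.365017, coefficient = 2
x_2 = 0.7083, f(x_2) = 0.501736, coefficient = 2
x_3 = 0.8125, f(x_3) = 0.660156, coefficient = 2
x_4 = 0.9167, f(x_4) = 0.840278, coefficient = 2
x_5 = 1.0208, f(x_5) = 1.042101, coefficient = 2
x_6 = 1.1250, f(x_6) = 1.265625, coefficient = 2
x_7 = 1.2292, f(x_7) = 1.510851, coefficient = 2
x_8 = 1.3333, f(x_8) = 1.777778, coefficient = 2
x_9 = 1.4375, f(x_9) = 2.066406, coefficient = 2
x_10 = 1.5417, f(x_10) = 2.376736, coefficient = 2
x_11 = 1.6458, f(x_11) = 2.708767, coefficient = 2
x_12 = 1.7500, f(x_12) = 3.062500, coefficient = 1

I ≈ (0.104167/2) × 33.543403 = 1.747052
Exact value: 1.744792
Error: 0.002261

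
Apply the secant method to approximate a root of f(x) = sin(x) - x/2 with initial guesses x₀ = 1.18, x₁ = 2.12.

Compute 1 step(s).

f(x) = sin(x) - x/2
x₀ = 1.18, x₁ = 2.12

Secant formula: x_{n+1} = x_n - f(x_n)(x_n - x_{n-1})/(f(x_n) - f(x_{n-1}))

Iteration 1:
  f(1.180000) = 0.334606
  f(2.120000) = -0.207060
  x_2 = 2.120000 - (-0.207060)×(2.120000 - 1.180000)/(-0.207060 - 0.334606)
       = 1.760671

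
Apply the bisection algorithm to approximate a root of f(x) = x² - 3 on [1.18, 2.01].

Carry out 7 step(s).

f(x) = x² - 3
Initial interval: [1.18, 2.01]

Iteration 1:
  c_1 = (1.180000 + 2.010000)/2 = 1.595000
  f(c_1) = f(1.595000) = -0.455975
  f(a) × f(c) ≥ 0, new interval: [1.595000, 2.010000]
Iteration 2:
  c_2 = (1.595000 + 2.010000)/2 = 1.802500
  f(c_2) = f(1.802500) = 0.249006
  f(a) × f(c) < 0, new interval: [1.595000, 1.802500]
Iteration 3:
  c_3 = (1.595000 + 1.802500)/2 = 1.698750
  f(c_3) = f(1.698750) = -0.114248
  f(a) × f(c) ≥ 0, new interval: [1.698750, 1.802500]
Iteration 4:
  c_4 = (1.698750 + 1.802500)/2 = 1.750625
  f(c_4) = f(1.750625) = 0.064688
  f(a) × f(c) < 0, new interval: [1.698750, 1.750625]
Iteration 5:
  c_5 = (1.698750 + 1.750625)/2 = 1.724687
  f(c_5) = f(1.724687) = -0.025453
  f(a) × f(c) ≥ 0, new interval: [1.724687, 1.750625]
Iteration 6:
  c_6 = (1.724687 + 1.750625)/2 = 1.737656
  f(c_6) = f(1.737656) = 0.019449
  f(a) × f(c) < 0, new interval: [1.724687, 1.737656]
Iteration 7:
  c_7 = (1.724687 + 1.737656)/2 = 1.731172
  f(c_7) = f(1.731172) = -0.003044
  f(a) × f(c) ≥ 0, new interval: [1.731172, 1.737656]

After 7 iteration(s), the approximation is c_7 = 1.731172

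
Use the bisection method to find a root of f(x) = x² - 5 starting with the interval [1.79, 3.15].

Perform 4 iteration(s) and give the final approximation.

f(x) = x² - 5
Initial interval: [1.79, 3.15]

Iteration 1:
  c_1 = (1.790000 + 3.150000)/2 = 2.470000
  f(c_1) = f(2.470000) = 1.100900
  f(a) × f(c) < 0, new interval: [1.790000, 2.470000]
Iteration 2:
  c_2 = (1.790000 + 2.470000)/2 = 2.130000
  f(c_2) = f(2.130000) = -0.463100
  f(a) × f(c) ≥ 0, new interval: [2.130000, 2.470000]
Iteration 3:
  c_3 = (2.130000 + 2.470000)/2 = 2.300000
  f(c_3) = f(2.300000) = 0.290000
  f(a) × f(c) < 0, new interval: [2.130000, 2.300000]
Iteration 4:
  c_4 = (2.130000 + 2.300000)/2 = 2.215000
  f(c_4) = f(2.215000) = -0.093775
  f(a) × f(c) ≥ 0, new interval: [2.215000, 2.300000]

After 4 iteration(s), the approximation is c_4 = 2.215000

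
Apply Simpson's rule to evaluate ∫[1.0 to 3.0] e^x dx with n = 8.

f(x) = e^x
a = 1.0, b = 3.0, n = 8
h = (b - a)/n = 0.250000

Simpson's rule: (h/3)[f(x₀) + 4f(x₁) + 2f(x₂) + ... + f(xₙ)]

x_0 = 1.0000, f(x_0) = 2.718282, coefficient = 1
x_1 = 1.2500, f(x_1) = 3.490343, coefficient = 4
x_2 = 1.5000, f(x_2) = 4.481689, coefficient = 2
x_3 = 1.7500, f(x_3) = 5.754603, coefficient = 4
x_4 = 2.0000, f(x_4) = 7.389056, coefficient = 2
x_5 = 2.2500, f(x_5) = 9.487736, coefficient = 4
x_6 = 2.5000, f(x_6) = 12.182494, coefficient = 2
x_7 = 2.7500, f(x_7) = 15.642632, coefficient = 4
x_8 = 3.0000, f(x_8) = 20.085537, coefficient = 1

I ≈ (0.250000/3) × 208.411550 = 17.367629
Exact value: 17.367255
Error: 0.000374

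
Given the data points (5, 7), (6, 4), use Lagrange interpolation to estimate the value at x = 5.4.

Lagrange interpolation formula:
P(x) = Σ yᵢ × Lᵢ(x)
where Lᵢ(x) = Π_{j≠i} (x - xⱼ)/(xᵢ - xⱼ)

L_0(5.4) = (5.4 - 6)/(5 - 6) = 0.600000
L_1(5.4) = (5.4 - 5)/(6 - 5) = 0.400000

P(5.4) = 7×L_0(5.4) + 4×L_1(5.4)
P(5.4) = 5.800000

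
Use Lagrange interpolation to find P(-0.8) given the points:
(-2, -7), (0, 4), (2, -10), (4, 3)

Lagrange interpolation formula:
P(x) = Σ yᵢ × Lᵢ(x)
where Lᵢ(x) = Π_{j≠i} (x - xⱼ)/(xᵢ - xⱼ)

L_0(-0.8) = (-0.8 - 0)/(-2 - 0) × (-0.8 - 2)/(-2 - 2) × (-0.8 - 4)/(-2 - 4) = 0.224000
L_1(-0.8) = (-0.8 - (-2))/(0 - (-2)) × (-0.8 - 2)/(0 - 2) × (-0.8 - 4)/(0 - 4) = 1.008000
L_2(-0.8) = (-0.8 - (-2))/(2 - (-2)) × (-0.8 - 0)/(2 - 0) × (-0.8 - 4)/(2 - 4) = -0.288000
L_3(-0.8) = (-0.8 - (-2))/(4 - (-2)) × (-0.8 - 0)/(4 - 0) × (-0.8 - 2)/(4 - 2) = 0.056000

P(-0.8) = (-7)×L_0(-0.8) + 4×L_1(-0.8) + (-10)×L_2(-0.8) + 3×L_3(-0.8)
P(-0.8) = 5.512000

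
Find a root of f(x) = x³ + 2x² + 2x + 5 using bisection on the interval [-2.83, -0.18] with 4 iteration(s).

f(x) = x³ + 2x² + 2x + 5
Initial interval: [-2.83, -0.18]

Iteration 1:
  c_1 = (-2.830000 + (-0.180000))/2 = -1.505000
  f(c_1) = f(-1.505000) = 3.111187
  f(a) × f(c) < 0, new interval: [-2.830000, -1.505000]
Iteration 2:
  c_2 = (-2.830000 + (-1.505000))/2 = -2.167500
  f(c_2) = f(-2.167500) = -0.121924
  f(a) × f(c) ≥ 0, new interval: [-2.167500, -1.505000]
Iteration 3:
  c_3 = (-2.167500 + (-1.505000))/2 = -1.836250
  f(c_3) = f(-1.836250) = 1.879635
  f(a) × f(c) < 0, new interval: [-2.167500, -1.836250]
Iteration 4:
  c_4 = (-2.167500 + (-1.836250))/2 = -2.001875
  f(c_4) = f(-2.001875) = 0.988736
  f(a) × f(c) < 0, new interval: [-2.167500, -2.001875]

After 4 iteration(s), the approximation is c_4 = -2.001875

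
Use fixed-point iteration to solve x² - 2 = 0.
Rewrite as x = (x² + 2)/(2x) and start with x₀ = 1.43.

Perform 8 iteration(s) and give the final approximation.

Equation: x² - 2 = 0
Fixed-point form: x = (x² + 2)/(2x)
x₀ = 1.43

x_1 = g(1.430000) = 1.414301
x_2 = g(1.414301) = 1.414214
x_3 = g(1.414214) = 1.414214
x_4 = g(1.414214) = 1.414214
x_5 = g(1.414214) = 1.414214
x_6 = g(1.414214) = 1.414214
x_7 = g(1.414214) = 1.414214
x_8 = g(1.414214) = 1.414214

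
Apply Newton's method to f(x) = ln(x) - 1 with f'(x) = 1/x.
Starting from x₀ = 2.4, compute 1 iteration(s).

f(x) = ln(x) - 1
f'(x) = 1/x
x₀ = 2.4

Newton-Raphson formula: x_{n+1} = x_n - f(x_n)/f'(x_n)

Iteration 1:
  f(2.400000) = -0.124531
  f'(2.400000) = 0.416667
  x_1 = 2.400000 - (-0.124531)/0.416667 = 2.698875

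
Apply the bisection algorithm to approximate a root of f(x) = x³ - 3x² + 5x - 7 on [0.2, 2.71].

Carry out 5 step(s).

f(x) = x³ - 3x² + 5x - 7
Initial interval: [0.2, 2.71]

Iteration 1:
  c_1 = (0.200000 + 2.710000)/2 = 1.455000
  f(c_1) = f(1.455000) = -2.995804
  f(a) × f(c) ≥ 0, new interval: [1.455000, 2.710000]
Iteration 2:
  c_2 = (1.455000 + 2.710000)/2 = 2.082500
  f(c_2) = f(2.082500) = -0.566520
  f(a) × f(c) ≥ 0, new interval: [2.082500, 2.710000]
Iteration 3:
  c_3 = (2.082500 + 2.710000)/2 = 2.396250
  f(c_3) = f(2.396250) = 1.514509
  f(a) × f(c) < 0, new interval: [2.082500, 2.396250]
Iteration 4:
  c_4 = (2.082500 + 2.396250)/2 = 2.239375
  f(c_4) = f(2.239375) = 0.382492
  f(a) × f(c) < 0, new interval: [2.082500, 2.239375]
Iteration 5:
  c_5 = (2.082500 + 2.239375)/2 = 2.160938
  f(c_5) = f(2.160938) = -0.113441
  f(a) × f(c) ≥ 0, new interval: [2.160938, 2.239375]

After 5 iteration(s), the approximation is c_5 = 2.160938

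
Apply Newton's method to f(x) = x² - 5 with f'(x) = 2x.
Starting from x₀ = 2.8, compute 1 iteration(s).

f(x) = x² - 5
f'(x) = 2x
x₀ = 2.8

Newton-Raphson formula: x_{n+1} = x_n - f(x_n)/f'(x_n)

Iteration 1:
  f(2.800000) = 2.840000
  f'(2.800000) = 5.600000
  x_1 = 2.800000 - 2.840000/5.600000 = 2.292857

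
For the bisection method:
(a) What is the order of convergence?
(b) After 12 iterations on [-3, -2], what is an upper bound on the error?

(a) Bisection has linear (order 1) convergence; the error is halved each step.

(b) Error bound = (b-a)/2^n = (-2 - (-3))/2^{12}
    = 1/2^{12}

(a) 1 (linear); (b) error ≤ 2.44e-04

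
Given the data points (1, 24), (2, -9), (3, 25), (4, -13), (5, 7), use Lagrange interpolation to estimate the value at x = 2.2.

Lagrange interpolation formula:
P(x) = Σ yᵢ × Lᵢ(x)
where Lᵢ(x) = Π_{j≠i} (x - xⱼ)/(xᵢ - xⱼ)

L_0(2.2) = (2.2 - 2)/(1 - 2) × (2.2 - 3)/(1 - 3) × (2.2 - 4)/(1 - 4) × (2.2 - 5)/(1 - 5) = -0.033600
L_1(2.2) = (2.2 - 1)/(2 - 1) × (2.2 - 3)/(2 - 3) × (2.2 - 4)/(2 - 4) × (2.2 - 5)/(2 - 5) = 0.806400
L_2(2.2) = (2.2 - 1)/(3 - 1) × (2.2 - 2)/(3 - 2) × (2.2 - 4)/(3 - 4) × (2.2 - 5)/(3 - 5) = 0.302400
L_3(2.2) = (2.2 - 1)/(4 - 1) × (2.2 - 2)/(4 - 2) × (2.2 - 3)/(4 - 3) × (2.2 - 5)/(4 - 5) = -0.089600
L_4(2.2) = (2.2 - 1)/(5 - 1) × (2.2 - 2)/(5 - 2) × (2.2 - 3)/(5 - 3) × (2.2 - 4)/(5 - 4) = 0.014400

P(2.2) = 24×L_0(2.2) + (-9)×L_1(2.2) + 25×L_2(2.2) + (-13)×L_3(2.2) + 7×L_4(2.2)
P(2.2) = 0.761600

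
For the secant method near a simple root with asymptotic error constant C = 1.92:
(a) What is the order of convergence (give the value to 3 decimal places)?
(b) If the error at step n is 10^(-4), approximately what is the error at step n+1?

(a) Secant method has superlinear convergence with order φ = (1+√5)/2 ≈ 1.618.
    This means |e_{n+1}| ≈ C|e_n|^1.618.

(b) With |e_n| = 10^(-4) and C = 1.92:
    |e_{n+1}| ≈ 1.92 × (10^(-4))^1.618 = 1.92 × 10^(-6.47)

(a) ≈ 1.618 (golden ratio); (b) |e_{n+1}| ≈ 6.474e-07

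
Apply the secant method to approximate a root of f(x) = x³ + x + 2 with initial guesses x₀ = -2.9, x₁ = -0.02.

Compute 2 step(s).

f(x) = x³ + x + 2
x₀ = -2.9, x₁ = -0.02

Secant formula: x_{n+1} = x_n - f(x_n)(x_n - x_{n-1})/(f(x_n) - f(x_{n-1}))

Iteration 1:
  f(-2.900000) = -25.289000
  f(-0.020000) = 1.979992
  x_2 = -0.020000 - 1.979992×(-0.020000 - (-2.900000))/(1.979992 - (-25.289000))
       = -0.229116
Iteration 2:
  f(-0.020000) = 1.979992
  f(-0.229116) = 1.758857
  x_3 = -0.229116 - 1.758857×(-0.229116 - (-0.020000))/(1.758857 - 1.979992)
       = -1.892375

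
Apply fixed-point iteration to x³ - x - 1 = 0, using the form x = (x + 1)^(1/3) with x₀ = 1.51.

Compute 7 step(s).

Equation: x³ - x - 1 = 0
Fixed-point form: x = (x + 1)^(1/3)
x₀ = 1.51

x_1 = g(1.510000) = 1.359016
x_2 = g(1.359016) = 1.331201
x_3 = g(1.331201) = 1.325948
x_4 = g(1.325948) = 1.324952
x_5 = g(1.324952) = 1.324762
x_6 = g(1.324762) = 1.324726
x_7 = g(1.324726) = 1.324720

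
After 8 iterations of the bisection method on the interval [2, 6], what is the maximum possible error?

Bisection error bound: |error| ≤ (b-a)/2^n
|error| ≤ (6 - 2)/2^8 = 4/2^8
|error| ≤ 0.0156250000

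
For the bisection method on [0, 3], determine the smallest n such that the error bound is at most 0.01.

We need (b-a)/2^n ≤ 0.01
(3 - 0)/2^n ≤ 0.01
3/2^n ≤ 0.01
2^n ≥ 300
n ≥ log₂(300) = 8.23
n ≥ 9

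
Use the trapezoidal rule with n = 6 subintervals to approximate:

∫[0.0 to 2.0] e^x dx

f(x) = e^x
a = 0.0, b = 2.0, n = 6
h = (b - a)/n = 0.333333

Trapezoidal rule: (h/2)[f(x₀) + 2f(x₁) + 2f(x₂) + ... + f(xₙ)]

x_0 = 0.0000, f(x_0) = 1.000000, coefficient = 1
x_1 = 0.3333, f(x_1) = 1.395612, coefficient = 2
x_2 = 0.6667, f(x_2) = 1.947734, coefficient = 2
x_3 = 1.0000, f(x_3) = 2.718282, coefficient = 2
x_4 = 1.3333, f(x_4) = 3.793668, coefficient = 2
x_5 = 1.6667, f(x_5) = 5.294490, coefficient = 2
x_6 = 2.0000, f(x_6) = 7.389056, coefficient = 1

I ≈ (0.333333/2) × 38.688629 = 6.448105
Exact value: 6.389056
Error: 0.059049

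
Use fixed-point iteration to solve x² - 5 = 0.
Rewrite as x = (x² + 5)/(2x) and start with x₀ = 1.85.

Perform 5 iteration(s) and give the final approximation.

Equation: x² - 5 = 0
Fixed-point form: x = (x² + 5)/(2x)
x₀ = 1.85

x_1 = g(1.850000) = 2.276351
x_2 = g(2.276351) = 2.236424
x_3 = g(2.236424) = 2.236068
x_4 = g(2.236068) = 2.236068
x_5 = g(2.236068) = 2.236068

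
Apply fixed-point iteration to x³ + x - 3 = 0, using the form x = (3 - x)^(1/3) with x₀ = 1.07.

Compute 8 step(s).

Equation: x³ + x - 3 = 0
Fixed-point form: x = (3 - x)^(1/3)
x₀ = 1.07

x_1 = g(1.070000) = 1.245047
x_2 = g(1.245047) = 1.206207
x_3 = g(1.206207) = 1.215041
x_4 = g(1.215041) = 1.213043
x_5 = g(1.213043) = 1.213495
x_6 = g(1.213495) = 1.213393
x_7 = g(1.213393) = 1.213416
x_8 = g(1.213416) = 1.213411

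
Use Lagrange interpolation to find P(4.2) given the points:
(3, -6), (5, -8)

Lagrange interpolation formula:
P(x) = Σ yᵢ × Lᵢ(x)
where Lᵢ(x) = Π_{j≠i} (x - xⱼ)/(xᵢ - xⱼ)

L_0(4.2) = (4.2 - 5)/(3 - 5) = 0.400000
L_1(4.2) = (4.2 - 3)/(5 - 3) = 0.600000

P(4.2) = (-6)×L_0(4.2) + (-8)×L_1(4.2)
P(4.2) = -7.200000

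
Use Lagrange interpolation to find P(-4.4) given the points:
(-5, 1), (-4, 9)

Lagrange interpolation formula:
P(x) = Σ yᵢ × Lᵢ(x)
where Lᵢ(x) = Π_{j≠i} (x - xⱼ)/(xᵢ - xⱼ)

L_0(-4.4) = (-4.4 - (-4))/(-5 - (-4)) = 0.400000
L_1(-4.4) = (-4.4 - (-5))/(-4 - (-5)) = 0.600000

P(-4.4) = 1×L_0(-4.4) + 9×L_1(-4.4)
P(-4.4) = 5.800000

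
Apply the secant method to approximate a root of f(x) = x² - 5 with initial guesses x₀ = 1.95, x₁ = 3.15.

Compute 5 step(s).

f(x) = x² - 5
x₀ = 1.95, x₁ = 3.15

Secant formula: x_{n+1} = x_n - f(x_n)(x_n - x_{n-1})/(f(x_n) - f(x_{n-1}))

Iteration 1:
  f(1.950000) = -1.197500
  f(3.150000) = 4.922500
  x_2 = 3.150000 - 4.922500×(3.150000 - 1.950000)/(4.922500 - (-1.197500))
       = 2.184804
Iteration 2:
  f(3.150000) = 4.922500
  f(2.184804) = -0.226632
  x_3 = 2.184804 - (-0.226632)×(2.184804 - 3.150000)/(-0.226632 - 4.922500)
       = 2.227286
Iteration 3:
  f(2.184804) = -0.226632
  f(2.227286) = -0.039199
  x_4 = 2.227286 - (-0.039199)×(2.227286 - 2.184804)/(-0.039199 - (-0.226632))
       = 2.236170
Iteration 4:
  f(2.227286) = -0.039199
  f(2.236170) = 0.000456
  x_5 = 2.236170 - 0.000456×(2.236170 - 2.227286)/(0.000456 - (-0.039199))
       = 2.236068
Iteration 5:
  f(2.236170) = 0.000456
  f(2.236068) = -0.000001
  x_6 = 2.236068 - (-0.000001)×(2.236068 - 2.236170)/(-0.000001 - 0.000456)
       = 2.236068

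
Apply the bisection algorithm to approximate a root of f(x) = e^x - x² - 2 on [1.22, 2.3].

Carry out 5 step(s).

f(x) = e^x - x² - 2
Initial interval: [1.22, 2.3]

Iteration 1:
  c_1 = (1.220000 + 2.300000)/2 = 1.760000
  f(c_1) = f(1.760000) = 0.714837
  f(a) × f(c) < 0, new interval: [1.220000, 1.760000]
Iteration 2:
  c_2 = (1.220000 + 1.760000)/2 = 1.490000
  f(c_2) = f(1.490000) = 0.216996
  f(a) × f(c) < 0, new interval: [1.220000, 1.490000]
Iteration 3:
  c_3 = (1.220000 + 1.490000)/2 = 1.355000
  f(c_3) = f(1.355000) = 0.040736
  f(a) × f(c) < 0, new interval: [1.220000, 1.355000]
Iteration 4:
  c_4 = (1.220000 + 1.355000)/2 = 1.287500
  f(c_4) = f(1.287500) = -0.033940
  f(a) × f(c) ≥ 0, new interval: [1.287500, 1.355000]
Iteration 5:
  c_5 = (1.287500 + 1.355000)/2 = 1.321250
  f(c_5) = f(1.321250) = 0.002402
  f(a) × f(c) < 0, new interval: [1.287500, 1.321250]

After 5 iteration(s), the approximation is c_5 = 1.321250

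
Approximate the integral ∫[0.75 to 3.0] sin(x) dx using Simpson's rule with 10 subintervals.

f(x) = sin(x)
a = 0.75, b = 3.0, n = 10
h = (b - a)/n = 0.225000

Simpson's rule: (h/3)[f(x₀) + 4f(x₁) + 2f(x₂) + ... + f(xₙ)]

x_0 = 0.7500, f(x_0) = 0.681639, coefficient = 1
x_1 = 0.9750, f(x_1) = 0.827702, coefficient = 4
x_2 = 1.2000, f(x_2) = 0.932039, coefficient = 2
x_3 = 1.4250, f(x_3) = 0.989391, coefficient = 4
x_4 = 1.6500, f(x_4) = 0.996865, coefficient = 2
x_5 = 1.8750, f(x_5) = 0.954086, coefficient = 4
x_6 = 2.1000, f(x_6) = 0.863209, coefficient = 2
x_7 = 2.3250, f(x_7) = 0.728817, coefficient = 4
x_8 = 2.5500, f(x_8) = 0.557684, coefficient = 2
x_9 = 2.7750, f(x_9) = 0.358437, coefficient = 4
x_10 = 3.0000, f(x_10) = 0.141120, coefficient = 1

I ≈ (0.225000/3) × 22.956080 = 1.721706
Exact value: 1.721681
Error: 0.000025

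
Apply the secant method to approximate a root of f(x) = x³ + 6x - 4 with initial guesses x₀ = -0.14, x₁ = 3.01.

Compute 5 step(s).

f(x) = x³ + 6x - 4
x₀ = -0.14, x₁ = 3.01

Secant formula: x_{n+1} = x_n - f(x_n)(x_n - x_{n-1})/(f(x_n) - f(x_{n-1}))

Iteration 1:
  f(-0.140000) = -4.842744
  f(3.010000) = 41.330901
  x_2 = 3.010000 - 41.330901×(3.010000 - (-0.140000))/(41.330901 - (-4.842744))
       = 0.190376
Iteration 2:
  f(3.010000) = 41.330901
  f(0.190376) = -2.850847
  x_3 = 0.190376 - (-2.850847)×(0.190376 - 3.010000)/(-2.850847 - 41.330901)
       = 0.372313
Iteration 3:
  f(0.190376) = -2.850847
  f(0.372313) = -1.714513
  x_4 = 0.372313 - (-1.714513)×(0.372313 - 0.190376)/(-1.714513 - (-2.850847))
       = 0.646822
Iteration 4:
  f(0.372313) = -1.714513
  f(0.646822) = 0.151550
  x_5 = 0.646822 - 0.151550×(0.646822 - 0.372313)/(0.151550 - (-1.714513))
       = 0.624528
Iteration 5:
  f(0.646822) = 0.151550
  f(0.624528) = -0.009242
  x_6 = 0.624528 - (-0.009242)×(0.624528 - 0.646822)/(-0.009242 - 0.151550)
       = 0.625810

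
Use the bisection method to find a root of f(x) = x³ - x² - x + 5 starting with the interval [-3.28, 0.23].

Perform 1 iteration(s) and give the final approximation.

f(x) = x³ - x² - x + 5
Initial interval: [-3.28, 0.23]

Iteration 1:
  c_1 = (-3.280000 + 0.230000)/2 = -1.525000
  f(c_1) = f(-1.525000) = 0.652797
  f(a) × f(c) < 0, new interval: [-3.280000, -1.525000]

After 1 iteration(s), the approximation is c_1 = -1.525000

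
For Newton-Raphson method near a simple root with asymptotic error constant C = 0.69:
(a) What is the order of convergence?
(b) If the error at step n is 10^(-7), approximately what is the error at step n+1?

(a) Newton-Raphson has quadratic (order 2) convergence near simple roots.
    This means |e_{n+1}| ≈ C|e_n|².

(b) With |e_n| = 10^(-7) and C = 0.69:
    |e_{n+1}| ≈ 0.69 × (10^(-7))² = 0.69 × 10^(-14)

(a) 2 (quadratic); (b) |e_{n+1}| ≈ 6.900e-15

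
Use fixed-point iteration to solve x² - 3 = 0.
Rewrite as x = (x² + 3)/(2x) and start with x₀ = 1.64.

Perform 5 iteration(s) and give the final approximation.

Equation: x² - 3 = 0
Fixed-point form: x = (x² + 3)/(2x)
x₀ = 1.64

x_1 = g(1.640000) = 1.734634
x_2 = g(1.734634) = 1.732053
x_3 = g(1.732053) = 1.732051
x_4 = g(1.732051) = 1.732051
x_5 = g(1.732051) = 1.732051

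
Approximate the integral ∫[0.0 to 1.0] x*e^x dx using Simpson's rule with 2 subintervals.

f(x) = x*e^x
a = 0.0, b = 1.0, n = 2
h = (b - a)/n = 0.500000

Simpson's rule: (h/3)[f(x₀) + 4f(x₁) + 2f(x₂) + ... + f(xₙ)]

x_0 = 0.0000, f(x_0) = 0.000000, coefficient = 1
x_1 = 0.5000, f(x_1) = 0.824361, coefficient = 4
x_2 = 1.0000, f(x_2) = 2.718282, coefficient = 1

I ≈ (0.500000/3) × 6.015724 = 1.002621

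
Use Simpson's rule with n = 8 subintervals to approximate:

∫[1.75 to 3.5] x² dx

f(x) = x²
a = 1.75, b = 3.5, n = 8
h = (b - a)/n = 0.218750

Simpson's rule: (h/3)[f(x₀) + 4f(x₁) + 2f(x₂) + ... + f(xₙ)]

x_0 = 1.7500, f(x_0) = 3.062500, coefficient = 1
x_1 = 1.9688, f(x_1) = 3.875977, coefficient = 4
x_2 = 2.1875, f(x_2) = 4.785156, coefficient = 2
x_3 = 2.4062, f(x_3) = 5.790039, coefficient = 4
x_4 = 2.6250, f(x_4) = 6.890625, coefficient = 2
x_5 = 2.8438, f(x_5) = 8.086914, coefficient = 4
x_6 = 3.0625, f(x_6) = 9.378906, coefficient = 2
x_7 = 3.2812, f(x_7) = 10.766602, coefficient = 4
x_8 = 3.5000, f(x_8) = 12.250000, coefficient = 1

I ≈ (0.218750/3) × 171.500000 = 12.505208
Exact value: 12.505208
Error: 0.000000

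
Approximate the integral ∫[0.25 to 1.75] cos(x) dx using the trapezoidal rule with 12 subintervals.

f(x) = cos(x)
a = 0.25, b = 1.75, n = 12
h = (b - a)/n = 0.125000

Trapezoidal rule: (h/2)[f(x₀) + 2f(x₁) + 2f(x₂) + ... + f(xₙ)]

x_0 = 0.2500, f(x_0) = 0.968912, coefficient = 1
x_1 = 0.3750, f(x_1) = 0.930508, coefficient = 2
x_2 = 0.5000, f(x_2) = 0.877583, coefficient = 2
x_3 = 0.6250, f(x_3) = 0.810963, coefficient = 2
x_4 = 0.7500, f(x_4) = 0.731689, coefficient = 2
x_5 = 0.8750, f(x_5) = 0.640997, coefficient = 2
x_6 = 1.0000, f(x_6) = 0.540302, coefficient = 2
x_7 = 1.1250, f(x_7) = 0.431177, coefficient = 2
x_8 = 1.2500, f(x_8) = 0.315322, coefficient = 2
x_9 = 1.3750, f(x_9) = 0.194548, coefficient = 2
x_10 = 1.5000, f(x_10) = 0.070737, coefficient = 2
x_11 = 1.6250, f(x_11) = -0.054177, coefficient = 2
x_12 = 1.7500, f(x_12) = -0.178246, coefficient = 1

I ≈ (0.125000/2) × 11.769962 = 0.735623
Exact value: 0.736582
Error: 0.000959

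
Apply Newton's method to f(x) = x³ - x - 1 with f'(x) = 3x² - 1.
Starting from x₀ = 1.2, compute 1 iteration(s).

f(x) = x³ - x - 1
f'(x) = 3x² - 1
x₀ = 1.2

Newton-Raphson formula: x_{n+1} = x_n - f(x_n)/f'(x_n)

Iteration 1:
  f(1.200000) = -0.472000
  f'(1.200000) = 3.320000
  x_1 = 1.200000 - (-0.472000)/3.320000 = 1.342169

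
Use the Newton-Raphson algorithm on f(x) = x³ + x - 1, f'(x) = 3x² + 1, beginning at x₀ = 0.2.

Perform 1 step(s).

f(x) = x³ + x - 1
f'(x) = 3x² + 1
x₀ = 0.2

Newton-Raphson formula: x_{n+1} = x_n - f(x_n)/f'(x_n)

Iteration 1:
  f(0.200000) = -0.792000
  f'(0.200000) = 1.120000
  x_1 = 0.200000 - (-0.792000)/1.120000 = 0.907143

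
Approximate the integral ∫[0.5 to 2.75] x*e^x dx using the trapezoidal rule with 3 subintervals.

f(x) = x*e^x
a = 0.5, b = 2.75, n = 3
h = (b - a)/n = 0.750000

Trapezoidal rule: (h/2)[f(x₀) + 2f(x₁) + 2f(x₂) + ... + f(xₙ)]

x_0 = 0.5000, f(x_0) = 0.824361, coefficient = 1
x_1 = 1.2500, f(x_1) = 4.362929, coefficient = 2
x_2 = 2.0000, f(x_2) = 14.778112, coefficient = 2
x_3 = 2.7500, f(x_3) = 43.017238, coefficient = 1

I ≈ (0.750000/2) × 82.123680 = 30.796380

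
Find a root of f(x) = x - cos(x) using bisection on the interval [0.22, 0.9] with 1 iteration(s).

f(x) = x - cos(x)
Initial interval: [0.22, 0.9]

Iteration 1:
  c_1 = (0.220000 + 0.900000)/2 = 0.560000
  f(c_1) = f(0.560000) = -0.287255
  f(a) × f(c) ≥ 0, new interval: [0.560000, 0.900000]

After 1 iteration(s), the approximation is c_1 = 0.560000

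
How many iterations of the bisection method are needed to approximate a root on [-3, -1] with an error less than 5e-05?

We need (b-a)/2^n ≤ 5e-05
(-1 - (-3))/2^n ≤ 5e-05
2/2^n ≤ 5e-05
2^n ≥ 40000
n ≥ log₂(40000) = 15.29
n ≥ 16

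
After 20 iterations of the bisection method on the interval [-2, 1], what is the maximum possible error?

Bisection error bound: |error| ≤ (b-a)/2^n
|error| ≤ (1 - (-2))/2^20 = 3/2^20
|error| ≤ 0.0000028610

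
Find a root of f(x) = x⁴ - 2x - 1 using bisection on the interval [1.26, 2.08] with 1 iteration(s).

f(x) = x⁴ - 2x - 1
Initial interval: [1.26, 2.08]

Iteration 1:
  c_1 = (1.260000 + 2.080000)/2 = 1.670000
  f(c_1) = f(1.670000) = 3.437963
  f(a) × f(c) < 0, new interval: [1.260000, 1.670000]

After 1 iteration(s), the approximation is c_1 = 1.670000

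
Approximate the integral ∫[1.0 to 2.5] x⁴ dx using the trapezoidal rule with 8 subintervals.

f(x) = x⁴
a = 1.0, b = 2.5, n = 8
h = (b - a)/n = 0.187500

Trapezoidal rule: (h/2)[f(x₀) + 2f(x₁) + 2f(x₂) + ... + f(xₙ)]

x_0 = 1.0000, f(x_0) = 1.000000, coefficient = 1
x_1 = 1.1875, f(x_1) = 1.988541, coefficient = 2
x_2 = 1.3750, f(x_2) = 3.574463, coefficient = 2
x_3 = 1.5625, f(x_3) = 5.960464, coefficient = 2
x_4 = 1.7500, f(x_4) = 9.378906, coefficient = 2
x_5 = 1.9375, f(x_5) = 14.091812, coefficient = 2
x_6 = 2.1250, f(x_6) = 20.390869, coefficient = 2
x_7 = 2.3125, f(x_7) = 28.597427, coefficient = 2
x_8 = 2.5000, f(x_8) = 39.062500, coefficient = 1

I ≈ (0.187500/2) × 208.027466 = 19.502575
Exact value: 19.331250
Error: 0.171325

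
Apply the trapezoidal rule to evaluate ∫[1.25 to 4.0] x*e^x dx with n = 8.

f(x) = x*e^x
a = 1.25, b = 4.0, n = 8
h = (b - a)/n = 0.343750

Trapezoidal rule: (h/2)[f(x₀) + 2f(x₁) + 2f(x₂) + ... + f(xₙ)]

x_0 = 1.2500, f(x_0) = 4.362929, coefficient = 1
x_1 = 1.5938, f(x_1) = 7.844712, coefficient = 2
x_2 = 1.9375, f(x_2) = 13.448916, coefficient = 2
x_3 = 2.2812, f(x_3) = 22.330948, coefficient = 2
x_4 = 2.6250, f(x_4) = 36.237007, coefficient = 2
x_5 = 2.9688, f(x_5) = 57.794348, coefficient = 2
x_6 = 3.3125, f(x_6) = 90.940295, coefficient = 2
x_7 = 3.6562, f(x_7) = 141.554957, coefficient = 2
x_8 = 4.0000, f(x_8) = 218.392600, coefficient = 1

I ≈ (0.343750/2) × 963.057897 = 165.525576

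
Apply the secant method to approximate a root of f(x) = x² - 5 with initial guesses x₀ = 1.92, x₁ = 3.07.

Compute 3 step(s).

f(x) = x² - 5
x₀ = 1.92, x₁ = 3.07

Secant formula: x_{n+1} = x_n - f(x_n)(x_n - x_{n-1})/(f(x_n) - f(x_{n-1}))

Iteration 1:
  f(1.920000) = -1.313600
  f(3.070000) = 4.424900
  x_2 = 3.070000 - 4.424900×(3.070000 - 1.920000)/(4.424900 - (-1.313600))
       = 2.183246
Iteration 2:
  f(3.070000) = 4.424900
  f(2.183246) = -0.233435
  x_3 = 2.183246 - (-0.233435)×(2.183246 - 3.070000)/(-0.233435 - 4.424900)
       = 2.227683
Iteration 3:
  f(2.183246) = -0.233435
  f(2.227683) = -0.037429
  x_4 = 2.227683 - (-0.037429)×(2.227683 - 2.183246)/(-0.037429 - (-0.233435))
       = 2.236168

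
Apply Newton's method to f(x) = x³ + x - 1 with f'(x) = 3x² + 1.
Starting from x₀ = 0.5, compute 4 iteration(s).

f(x) = x³ + x - 1
f'(x) = 3x² + 1
x₀ = 0.5

Newton-Raphson formula: x_{n+1} = x_n - f(x_n)/f'(x_n)

Iteration 1:
  f(0.500000) = -0.375000
  f'(0.500000) = 1.750000
  x_1 = 0.500000 - (-0.375000)/1.750000 = 0.714286
Iteration 2:
  f(0.714286) = 0.078717
  f'(0.714286) = 2.530612
  x_2 = 0.714286 - 0.078717/2.530612 = 0.683180
Iteration 3:
  f(0.683180) = 0.002043
  f'(0.683180) = 2.400204
  x_3 = 0.683180 - 0.002043/2.400204 = 0.682328
Iteration 4:
  f(0.682328) = 0.000001
  f'(0.682328) = 2.396716
  x_4 = 0.682328 - 0.000001/2.396716 = 0.682328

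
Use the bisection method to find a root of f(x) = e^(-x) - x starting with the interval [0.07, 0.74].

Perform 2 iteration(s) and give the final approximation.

f(x) = e^(-x) - x
Initial interval: [0.07, 0.74]

Iteration 1:
  c_1 = (0.070000 + 0.740000)/2 = 0.405000
  f(c_1) = f(0.405000) = 0.261977
  f(a) × f(c) ≥ 0, new interval: [0.405000, 0.740000]
Iteration 2:
  c_2 = (0.405000 + 0.740000)/2 = 0.572500
  f(c_2) = f(0.572500) = -0.008387
  f(a) × f(c) < 0, new interval: [0.405000, 0.572500]

After 2 iteration(s), the approximation is c_2 = 0.572500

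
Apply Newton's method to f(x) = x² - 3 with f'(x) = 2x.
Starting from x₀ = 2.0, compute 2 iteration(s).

f(x) = x² - 3
f'(x) = 2x
x₀ = 2.0

Newton-Raphson formula: x_{n+1} = x_n - f(x_n)/f'(x_n)

Iteration 1:
  f(2.000000) = 1.000000
  f'(2.000000) = 4.000000
  x_1 = 2.000000 - 1.000000/4.000000 = 1.750000
Iteration 2:
  f(1.750000) = 0.062500
  f'(1.750000) = 3.500000
  x_2 = 1.750000 - 0.062500/3.500000 = 1.732143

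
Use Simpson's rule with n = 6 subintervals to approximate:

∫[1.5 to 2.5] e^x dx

f(x) = e^x
a = 1.5, b = 2.5, n = 6
h = (b - a)/n = 0.166667

Simpson's rule: (h/3)[f(x₀) + 4f(x₁) + 2f(x₂) + ... + f(xₙ)]

x_0 = 1.5000, f(x_0) = 4.481689, coefficient = 1
x_1 = 1.6667, f(x_1) = 5.294490, coefficient = 4
x_2 = 1.8333, f(x_2) = 6.254701, coefficient = 2
x_3 = 2.0000, f(x_3) = 7.389056, coefficient = 4
x_4 = 2.1667, f(x_4) = 8.729138, coefficient = 2
x_5 = 2.3333, f(x_5) = 10.312259, coefficient = 4
x_6 = 2.5000, f(x_6) = 12.182494, coefficient = 1

I ≈ (0.166667/3) × 138.615080 = 7.700838
Exact value: 7.700805
Error: 0.000033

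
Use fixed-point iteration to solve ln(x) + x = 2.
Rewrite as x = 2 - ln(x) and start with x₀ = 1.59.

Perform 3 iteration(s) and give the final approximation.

Equation: ln(x) + x = 2
Fixed-point form: x = 2 - ln(x)
x₀ = 1.59

x_1 = g(1.590000) = 1.536266
x_2 = g(1.536266) = 1.570645
x_3 = g(1.570645) = 1.548514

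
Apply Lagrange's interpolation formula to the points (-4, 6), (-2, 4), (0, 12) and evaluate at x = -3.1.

Lagrange interpolation formula:
P(x) = Σ yᵢ × Lᵢ(x)
where Lᵢ(x) = Π_{j≠i} (x - xⱼ)/(xᵢ - xⱼ)

L_0(-3.1) = (-3.1 - (-2))/(-4 - (-2)) × (-3.1 - 0)/(-4 - 0) = 0.426250
L_1(-3.1) = (-3.1 - (-4))/(-2 - (-4)) × (-3.1 - 0)/(-2 - 0) = 0.697500
L_2(-3.1) = (-3.1 - (-4))/(0 - (-4)) × (-3.1 - (-2))/(0 - (-2)) = -0.123750

P(-3.1) = 6×L_0(-3.1) + 4×L_1(-3.1) + 12×L_2(-3.1)
P(-3.1) = 3.862500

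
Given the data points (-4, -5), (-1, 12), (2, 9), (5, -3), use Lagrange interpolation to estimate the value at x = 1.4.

Lagrange interpolation formula:
P(x) = Σ yᵢ × Lᵢ(x)
where Lᵢ(x) = Π_{j≠i} (x - xⱼ)/(xᵢ - xⱼ)

L_0(1.4) = (1.4 - (-1))/(-4 - (-1)) × (1.4 - 2)/(-4 - 2) × (1.4 - 5)/(-4 - 5) = -0.032000
L_1(1.4) = (1.4 - (-4))/(-1 - (-4)) × (1.4 - 2)/(-1 - 2) × (1.4 - 5)/(-1 - 5) = 0.216000
L_2(1.4) = (1.4 - (-4))/(2 - (-4)) × (1.4 - (-1))/(2 - (-1)) × (1.4 - 5)/(2 - 5) = 0.864000
L_3(1.4) = (1.4 - (-4))/(5 - (-4)) × (1.4 - (-1))/(5 - (-1)) × (1.4 - 2)/(5 - 2) = -0.048000

P(1.4) = (-5)×L_0(1.4) + 12×L_1(1.4) + 9×L_2(1.4) + (-3)×L_3(1.4)
P(1.4) = 10.672000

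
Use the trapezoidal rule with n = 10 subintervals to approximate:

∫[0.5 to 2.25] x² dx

f(x) = x²
a = 0.5, b = 2.25, n = 10
h = (b - a)/n = 0.175000

Trapezoidal rule: (h/2)[f(x₀) + 2f(x₁) + 2f(x₂) + ... + f(xₙ)]

x_0 = 0.5000, f(x_0) = 0.250000, coefficient = 1
x_1 = 0.6750, f(x_1) = 0.455625, coefficient = 2
x_2 = 0.8500, f(x_2) = 0.722500, coefficient = 2
x_3 = 1.0250, f(x_3) = 1.050625, coefficient = 2
x_4 = 1.2000, f(x_4) = 1.440000, coefficient = 2
x_5 = 1.3750, f(x_5) = 1.890625, coefficient = 2
x_6 = 1.5500, f(x_6) = 2.402500, coefficient = 2
x_7 = 1.7250, f(x_7) = 2.975625, coefficient = 2
x_8 = 1.9000, f(x_8) = 3.610000, coefficient = 2
x_9 = 2.0750, f(x_9) = 4.305625, coefficient = 2
x_10 = 2.2500, f(x_10) = 5.062500, coefficient = 1

I ≈ (0.175000/2) × 43.018750 = 3.764141
Exact value: 3.755208
Error: 0.008932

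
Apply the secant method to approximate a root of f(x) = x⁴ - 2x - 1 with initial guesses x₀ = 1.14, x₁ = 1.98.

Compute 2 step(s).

f(x) = x⁴ - 2x - 1
x₀ = 1.14, x₁ = 1.98

Secant formula: x_{n+1} = x_n - f(x_n)(x_n - x_{n-1})/(f(x_n) - f(x_{n-1}))

Iteration 1:
  f(1.140000) = -1.591040
  f(1.980000) = 10.409536
  x_2 = 1.980000 - 10.409536×(1.980000 - 1.140000)/(10.409536 - (-1.591040))
       = 1.251367
Iteration 2:
  f(1.980000) = 10.409536
  f(1.251367) = -1.050628
  x_3 = 1.251367 - (-1.050628)×(1.251367 - 1.980000)/(-1.050628 - 10.409536)
       = 1.318166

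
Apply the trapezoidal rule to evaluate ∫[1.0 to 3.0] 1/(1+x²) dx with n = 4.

f(x) = 1/(1+x²)
a = 1.0, b = 3.0, n = 4
h = (b - a)/n = 0.500000

Trapezoidal rule: (h/2)[f(x₀) + 2f(x₁) + 2f(x₂) + ... + f(xₙ)]

x_0 = 1.0000, f(x_0) = 0.500000, coefficient = 1
x_1 = 1.5000, f(x_1) = 0.307692, coefficient = 2
x_2 = 2.0000, f(x_2) = 0.200000, coefficient = 2
x_3 = 2.5000, f(x_3) = 0.137931, coefficient = 2
x_4 = 3.0000, f(x_4) = 0.100000, coefficient = 1

I ≈ (0.500000/2) × 1.891247 = 0.472812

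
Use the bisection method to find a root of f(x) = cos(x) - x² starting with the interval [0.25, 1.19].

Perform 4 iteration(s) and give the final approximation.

f(x) = cos(x) - x²
Initial interval: [0.25, 1.19]

Iteration 1:
  c_1 = (0.250000 + 1.190000)/2 = 0.720000
  f(c_1) = f(0.720000) = 0.233406
  f(a) × f(c) ≥ 0, new interval: [0.720000, 1.190000]
Iteration 2:
  c_2 = (0.720000 + 1.190000)/2 = 0.955000
  f(c_2) = f(0.955000) = -0.334416
  f(a) × f(c) < 0, new interval: [0.720000, 0.955000]
Iteration 3:
  c_3 = (0.720000 + 0.955000)/2 = 0.837500
  f(c_3) = f(0.837500) = -0.032084
  f(a) × f(c) < 0, new interval: [0.720000, 0.837500]
Iteration 4:
  c_4 = (0.720000 + 0.837500)/2 = 0.778750
  f(c_4) = f(0.778750) = 0.105341
  f(a) × f(c) ≥ 0, new interval: [0.778750, 0.837500]

After 4 iteration(s), the approximation is c_4 = 0.778750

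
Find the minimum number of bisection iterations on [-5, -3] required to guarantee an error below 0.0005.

We need (b-a)/2^n ≤ 0.0005
(-3 - (-5))/2^n ≤ 0.0005
2/2^n ≤ 0.0005
2^n ≥ 4000
n ≥ log₂(4000) = 11.97
n ≥ 12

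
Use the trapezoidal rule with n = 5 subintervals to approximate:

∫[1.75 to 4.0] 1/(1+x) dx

f(x) = 1/(1+x)
a = 1.75, b = 4.0, n = 5
h = (b - a)/n = 0.450000

Trapezoidal rule: (h/2)[f(x₀) + 2f(x₁) + 2f(x₂) + ... + f(xₙ)]

x_0 = 1.7500, f(x_0) = 0.363636, coefficient = 1
x_1 = 2.2000, f(x_1) = 0.312500, coefficient = 2
x_2 = 2.6500, f(x_2) = 0.273973, coefficient = 2
x_3 = 3.1000, f(x_3) = 0.243902, coefficient = 2
x_4 = 3.5500, f(x_4) = 0.219780, coefficient = 2
x_5 = 4.0000, f(x_5) = 0.200000, coefficient = 1

I ≈ (0.450000/2) × 2.663947 = 0.599388
Exact value: 0.597837
Error: 0.001551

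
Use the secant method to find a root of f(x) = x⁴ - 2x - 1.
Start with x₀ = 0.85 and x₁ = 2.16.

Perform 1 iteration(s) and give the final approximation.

f(x) = x⁴ - 2x - 1
x₀ = 0.85, x₁ = 2.16

Secant formula: x_{n+1} = x_n - f(x_n)(x_n - x_{n-1})/(f(x_n) - f(x_{n-1}))

Iteration 1:
  f(0.850000) = -2.177994
  f(2.160000) = 16.447823
  x_2 = 2.160000 - 16.447823×(2.160000 - 0.850000)/(16.447823 - (-2.177994))
       = 1.003184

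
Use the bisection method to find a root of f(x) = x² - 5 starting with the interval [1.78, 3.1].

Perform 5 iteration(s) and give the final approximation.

f(x) = x² - 5
Initial interval: [1.78, 3.1]

Iteration 1:
  c_1 = (1.780000 + 3.100000)/2 = 2.440000
  f(c_1) = f(2.440000) = 0.953600
  f(a) × f(c) < 0, new interval: [1.780000, 2.440000]
Iteration 2:
  c_2 = (1.780000 + 2.440000)/2 = 2.110000
  f(c_2) = f(2.110000) = -0.547900
  f(a) × f(c) ≥ 0, new interval: [2.110000, 2.440000]
Iteration 3:
  c_3 = (2.110000 + 2.440000)/2 = 2.275000
  f(c_3) = f(2.275000) = 0.175625
  f(a) × f(c) < 0, new interval: [2.110000, 2.275000]
Iteration 4:
  c_4 = (2.110000 + 2.275000)/2 = 2.192500
  f(c_4) = f(2.192500) = -0.192944
  f(a) × f(c) ≥ 0, new interval: [2.192500, 2.275000]
Iteration 5:
  c_5 = (2.192500 + 2.275000)/2 = 2.233750
  f(c_5) = f(2.233750) = -0.010361
  f(a) × f(c) ≥ 0, new interval: [2.233750, 2.275000]

After 5 iteration(s), the approximation is c_5 = 2.233750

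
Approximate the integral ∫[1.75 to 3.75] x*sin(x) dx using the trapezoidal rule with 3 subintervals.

f(x) = x*sin(x)
a = 1.75, b = 3.75, n = 3
h = (b - a)/n = 0.666667

Trapezoidal rule: (h/2)[f(x₀) + 2f(x₁) + 2f(x₂) + ... + f(xₙ)]

x_0 = 1.7500, f(x_0) = 1.721975, coefficient = 1
x_1 = 2.4167, f(x_1) = 1.602443, coefficient = 2
x_2 = 3.0833, f(x_2) = 0.179531, coefficient = 2
x_3 = 3.7500, f(x_3) = -2.143355, coefficient = 1

I ≈ (0.666667/2) × 3.142570 = 1.047523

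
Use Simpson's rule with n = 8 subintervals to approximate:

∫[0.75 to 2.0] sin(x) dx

f(x) = sin(x)
a = 0.75, b = 2.0, n = 8
h = (b - a)/n = 0.156250

Simpson's rule: (h/3)[f(x₀) + 4f(x₁) + 2f(x₂) + ... + f(xₙ)]

x_0 = 0.7500, f(x_0) = 0.681639, coefficient = 1
x_1 = 0.9062, f(x_1) = 0.787197, coefficient = 4
x_2 = 1.0625, f(x_2) = 0.873575, coefficient = 2
x_3 = 1.2188, f(x_3) = 0.938669, coefficient = 4
x_4 = 1.3750, f(x_4) = 0.980893, coefficient = 2
x_5 = 1.5312, f(x_5) = 0.999218, coefficient = 4
x_6 = 1.6875, f(x_6) = 0.993198, coefficient = 2
x_7 = 1.8438, f(x_7) = 0.962979, coefficient = 4
x_8 = 2.0000, f(x_8) = 0.909297, coefficient = 1

I ≈ (0.156250/3) × 22.038519 = 1.147840
Exact value: 1.147836
Error: 0.000004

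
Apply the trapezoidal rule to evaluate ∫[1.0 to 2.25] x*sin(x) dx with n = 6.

f(x) = x*sin(x)
a = 1.0, b = 2.25, n = 6
h = (b - a)/n = 0.208333

Trapezoidal rule: (h/2)[f(x₀) + 2f(x₁) + 2f(x₂) + ... + f(xₙ)]

x_0 = 1.0000, f(x_0) = 0.841471, coefficient = 1
x_1 = 1.2083, f(x_1) = 1.129823, coefficient = 2
x_2 = 1.4167, f(x_2) = 1.399873, coefficient = 2
x_3 = 1.6250, f(x_3) = 1.622613, coefficient = 2
x_4 = 1.8333, f(x_4) = 1.770514, coefficient = 2
x_5 = 2.0417, f(x_5) = 1.819480, coefficient = 2
x_6 = 2.2500, f(x_6) = 1.750665, coefficient = 1

I ≈ (0.208333/2) × 18.076742 = 1.882994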